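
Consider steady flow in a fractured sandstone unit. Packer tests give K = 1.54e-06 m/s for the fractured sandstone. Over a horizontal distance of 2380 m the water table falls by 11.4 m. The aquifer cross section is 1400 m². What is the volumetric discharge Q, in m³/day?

Convert K: 1.54e-06 m/s × 86400 = 0.1331 m/day.
Hydraulic gradient i = Δh / L = 11.4 / 2380 = 0.004790.
Darcy's law: Q = K · A · i = 0.1331 × 1400 × 0.004790 = 0.8923 m³/day.

0.892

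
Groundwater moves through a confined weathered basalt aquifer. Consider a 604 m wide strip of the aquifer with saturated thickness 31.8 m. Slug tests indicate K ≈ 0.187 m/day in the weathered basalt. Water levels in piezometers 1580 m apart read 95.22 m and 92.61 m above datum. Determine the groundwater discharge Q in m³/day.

5.93

Cross-sectional area A = 604 × 31.8 = 19207 m².
Hydraulic gradient i = (95.22 − 92.61) / 1580 = 2.61 / 1580 = 0.001652.
Darcy's law: Q = K · A · i = 0.1870 × 19207 × 0.001652 = 5.933 m³/day.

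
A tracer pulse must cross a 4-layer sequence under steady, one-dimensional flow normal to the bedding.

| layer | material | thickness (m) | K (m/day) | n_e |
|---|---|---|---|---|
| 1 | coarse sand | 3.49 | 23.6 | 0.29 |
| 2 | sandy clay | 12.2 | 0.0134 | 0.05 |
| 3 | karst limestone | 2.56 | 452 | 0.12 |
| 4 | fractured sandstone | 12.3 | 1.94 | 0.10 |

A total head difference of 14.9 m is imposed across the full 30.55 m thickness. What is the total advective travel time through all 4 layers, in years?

0.532

With flow normal to the layers, continuity requires the same specific discharge q through every layer.
Σ(b_i/K_i) = 3.49/23.6 + 12.2/0.0134 + 2.56/452 + 12.3/1.94 = 916.9 d.
q = Δh / Σ(b_i/K_i) = 14.9 / 916.9 = 0.01625 m/day.
In each layer the seepage velocity is v_i = q/n_i, so the layer transit time is t_i = b_i·n_i / q:
  layer 1 (coarse sand): t_1 = 3.49 × 0.29 / 0.01625 = 62.28 d
  layer 2 (sandy clay): t_2 = 12.2 × 0.05 / 0.01625 = 37.54 d
  layer 3 (karst limestone): t_3 = 2.56 × 0.12 / 0.01625 = 18.90 d
  layer 4 (fractured sandstone): t_4 = 12.3 × 0.10 / 0.01625 = 75.69 d
Total t = Σ t_i = 194.4 days = 0.5323 years.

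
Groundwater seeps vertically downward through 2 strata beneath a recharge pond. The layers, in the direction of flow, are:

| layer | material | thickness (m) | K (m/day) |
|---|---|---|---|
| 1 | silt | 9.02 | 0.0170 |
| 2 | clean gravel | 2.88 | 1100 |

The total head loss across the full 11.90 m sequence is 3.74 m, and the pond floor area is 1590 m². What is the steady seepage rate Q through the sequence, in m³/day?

Flow is perpendicular to layering, so the layers act in series and the equivalent K is the thickness-weighted harmonic mean.
Total thickness L = 9.02 + 2.88 = 11.90 m.
Σ(b_i/K_i) = 9.02/0.0170 + 2.88/1100 = 530.6 d.
K_eq = L / Σ(b_i/K_i) = 11.90 / 530.6 = 0.02243 m/day.
Q = K_eq · A · (Δh/L) = 0.02243 × 1590 × (3.74/11.90) = 11.21 m³/day.

11.2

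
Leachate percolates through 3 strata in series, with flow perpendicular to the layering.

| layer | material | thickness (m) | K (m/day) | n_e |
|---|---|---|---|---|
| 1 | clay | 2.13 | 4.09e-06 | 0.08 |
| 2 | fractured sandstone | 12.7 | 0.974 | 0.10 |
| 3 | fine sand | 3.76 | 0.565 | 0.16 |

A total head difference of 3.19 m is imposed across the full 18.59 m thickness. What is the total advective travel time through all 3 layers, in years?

913

With flow normal to the layers, continuity requires the same specific discharge q through every layer.
Σ(b_i/K_i) = 2.13/4.09e-06 + 12.7/0.974 + 3.76/0.565 = 5.208e+05 d.
q = Δh / Σ(b_i/K_i) = 3.19 / 5.208e+05 = 6.125e-06 m/day.
In each layer the seepage velocity is v_i = q/n_i, so the layer transit time is t_i = b_i·n_i / q:
  layer 1 (clay): t_1 = 2.13 × 0.08 / 6.125e-06 = 27820 d
  layer 2 (fractured sandstone): t_2 = 12.7 × 0.10 / 6.125e-06 = 2.073e+05 d
  layer 3 (fine sand): t_3 = 3.76 × 0.16 / 6.125e-06 = 98218 d
Total t = Σ t_i = 3.334e+05 days = 912.7 years.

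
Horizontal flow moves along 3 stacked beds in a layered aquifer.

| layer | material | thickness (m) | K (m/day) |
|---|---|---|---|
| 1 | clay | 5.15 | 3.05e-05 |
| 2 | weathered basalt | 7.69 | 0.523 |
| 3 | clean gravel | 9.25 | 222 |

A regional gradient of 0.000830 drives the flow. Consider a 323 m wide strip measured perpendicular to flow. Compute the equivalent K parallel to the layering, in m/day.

Flow is parallel to layering, so each bed carries its own Darcy discharge and the transmissivities add.
Σ(K_i·b_i) = 3.05e-05×5.15 + 0.523×7.69 + 222×9.25 = 2058 m²/day.
Total thickness b = 22.09 m, so K_eq = Σ(K_i·b_i)/b = 93.14 m/day.

93.1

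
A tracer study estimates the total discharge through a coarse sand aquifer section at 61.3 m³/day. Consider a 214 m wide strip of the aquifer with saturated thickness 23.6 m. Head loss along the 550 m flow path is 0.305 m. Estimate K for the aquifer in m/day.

21.9

Cross-sectional area A = 214 × 23.6 = 5050 m².
Hydraulic gradient i = Δh / L = 0.305 / 550 = 0.0005545.
From Q = K·A·i, K = Q / (A·i) = 61.3 / (5050 × 0.0005545) = 21.89 m/day.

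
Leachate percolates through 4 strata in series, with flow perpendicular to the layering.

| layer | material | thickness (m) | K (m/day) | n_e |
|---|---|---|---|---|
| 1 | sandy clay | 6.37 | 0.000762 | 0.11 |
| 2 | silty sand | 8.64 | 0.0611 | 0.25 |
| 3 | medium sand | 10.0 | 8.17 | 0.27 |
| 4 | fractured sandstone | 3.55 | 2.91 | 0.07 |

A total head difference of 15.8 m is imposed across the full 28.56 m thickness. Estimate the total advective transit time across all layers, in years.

8.56

With flow normal to the layers, continuity requires the same specific discharge q through every layer.
Σ(b_i/K_i) = 6.37/0.000762 + 8.64/0.0611 + 10.0/8.17 + 3.55/2.91 = 8503 d.
q = Δh / Σ(b_i/K_i) = 15.8 / 8503 = 0.001858 m/day.
In each layer the seepage velocity is v_i = q/n_i, so the layer transit time is t_i = b_i·n_i / q:
  layer 1 (sandy clay): t_1 = 6.37 × 0.11 / 0.001858 = 377.1 d
  layer 2 (silty sand): t_2 = 8.64 × 0.25 / 0.001858 = 1162 d
  layer 3 (medium sand): t_3 = 10.0 × 0.27 / 0.001858 = 1453 d
  layer 4 (fractured sandstone): t_4 = 3.55 × 0.07 / 0.001858 = 133.7 d
Total t = Σ t_i = 3126 days = 8.560 years.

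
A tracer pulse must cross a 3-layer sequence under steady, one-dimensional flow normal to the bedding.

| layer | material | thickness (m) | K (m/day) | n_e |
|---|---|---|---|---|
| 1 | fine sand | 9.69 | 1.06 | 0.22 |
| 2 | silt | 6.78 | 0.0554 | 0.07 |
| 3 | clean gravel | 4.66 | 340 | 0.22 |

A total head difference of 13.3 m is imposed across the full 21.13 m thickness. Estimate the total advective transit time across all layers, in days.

With flow normal to the layers, continuity requires the same specific discharge q through every layer.
Σ(b_i/K_i) = 9.69/1.06 + 6.78/0.0554 + 4.66/340 = 131.5 d.
q = Δh / Σ(b_i/K_i) = 13.3 / 131.5 = 0.1011 m/day.
In each layer the seepage velocity is v_i = q/n_i, so the layer transit time is t_i = b_i·n_i / q:
  layer 1 (fine sand): t_1 = 9.69 × 0.22 / 0.1011 = 21.08 d
  layer 2 (silt): t_2 = 6.78 × 0.07 / 0.1011 = 4.694 d
  layer 3 (clean gravel): t_3 = 4.66 × 0.22 / 0.1011 = 10.14 d
Total t = Σ t_i = 35.92 days.

35.9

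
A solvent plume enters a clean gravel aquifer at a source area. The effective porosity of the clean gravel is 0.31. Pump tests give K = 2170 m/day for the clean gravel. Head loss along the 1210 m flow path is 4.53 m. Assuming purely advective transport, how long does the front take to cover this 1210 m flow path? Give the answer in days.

46.2

Hydraulic gradient i = Δh / L = 4.53 / 1210 = 0.003744.
Darcy flux q = K · i = 2170 × 0.003744 = 8.124 m/day.
Seepage velocity v = q / n_e = 8.124 / 0.31 = 26.21 m/day.
Travel time t = L / v = 1210 / 26.21 = 46.17 days.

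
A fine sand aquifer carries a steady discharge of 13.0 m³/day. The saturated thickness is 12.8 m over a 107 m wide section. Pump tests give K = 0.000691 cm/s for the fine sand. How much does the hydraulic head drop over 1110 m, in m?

Convert K: 0.000691 cm/s × 864 = 0.5970 m/day.
Cross-sectional area A = 107 × 12.8 = 1370 m².
From Q = K·A·i, i = Q / (K·A) = 13.0 / (0.5970 × 1370) = 0.01590.
Head loss Δh = i · L = 0.01590 × 1110 = 17.65 m.

17.6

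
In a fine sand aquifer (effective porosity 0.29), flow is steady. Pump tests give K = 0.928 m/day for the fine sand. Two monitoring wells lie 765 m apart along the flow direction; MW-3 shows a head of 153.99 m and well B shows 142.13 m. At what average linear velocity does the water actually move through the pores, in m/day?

0.0496

Hydraulic gradient i = (153.99 − 142.13) / 765 = 11.86 / 765 = 0.01550.
Darcy flux q = K · i = 0.9280 × 0.01550 = 0.01439 m/day.
Seepage velocity v = q / n_e = 0.01439 / 0.29 = 0.04961 m/day.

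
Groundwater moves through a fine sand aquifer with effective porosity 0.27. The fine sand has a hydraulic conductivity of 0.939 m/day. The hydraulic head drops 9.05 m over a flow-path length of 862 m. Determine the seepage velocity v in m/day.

Hydraulic gradient i = Δh / L = 9.05 / 862 = 0.01050.
Darcy flux q = K · i = 0.9390 × 0.01050 = 0.009858 m/day.
Seepage velocity v = q / n_e = 0.009858 / 0.27 = 0.03651 m/day.

0.0365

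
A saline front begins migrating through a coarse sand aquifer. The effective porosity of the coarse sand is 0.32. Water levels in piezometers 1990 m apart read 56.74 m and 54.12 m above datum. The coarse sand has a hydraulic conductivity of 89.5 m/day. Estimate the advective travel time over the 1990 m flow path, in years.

Hydraulic gradient i = (56.74 − 54.12) / 1990 = 2.62 / 1990 = 0.001317.
Darcy flux q = K · i = 89.50 × 0.001317 = 0.1178 m/day.
Seepage velocity v = q / n_e = 0.1178 / 0.32 = 0.3682 m/day.
Travel time t = L / v = 1990 / 0.3682 = 5404 days = 14.80 years.

14.8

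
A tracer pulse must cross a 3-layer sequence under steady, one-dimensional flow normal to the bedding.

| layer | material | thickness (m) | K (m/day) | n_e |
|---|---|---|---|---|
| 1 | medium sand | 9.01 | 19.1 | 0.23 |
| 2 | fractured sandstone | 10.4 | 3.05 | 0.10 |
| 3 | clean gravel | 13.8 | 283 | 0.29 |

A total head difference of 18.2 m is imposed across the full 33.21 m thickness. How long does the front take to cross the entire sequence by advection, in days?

1.54

With flow normal to the layers, continuity requires the same specific discharge q through every layer.
Σ(b_i/K_i) = 9.01/19.1 + 10.4/3.05 + 13.8/283 = 3.930 d.
q = Δh / Σ(b_i/K_i) = 18.2 / 3.930 = 4.631 m/day.
In each layer the seepage velocity is v_i = q/n_i, so the layer transit time is t_i = b_i·n_i / q:
  layer 1 (medium sand): t_1 = 9.01 × 0.23 / 4.631 = 0.4475 d
  layer 2 (fractured sandstone): t_2 = 10.4 × 0.10 / 4.631 = 0.2246 d
  layer 3 (clean gravel): t_3 = 13.8 × 0.29 / 4.631 = 0.8642 d
Total t = Σ t_i = 1.536 days.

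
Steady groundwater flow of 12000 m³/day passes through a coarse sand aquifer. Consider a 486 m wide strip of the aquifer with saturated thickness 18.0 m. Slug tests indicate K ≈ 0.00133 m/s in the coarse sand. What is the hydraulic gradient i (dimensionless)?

Convert K: 0.00133 m/s × 86400 = 114.9 m/day.
Cross-sectional area A = 486 × 18.0 = 8748 m².
From Q = K·A·i, i = Q / (K·A) = 12000 / (114.9 × 8748) = 0.01194.

0.0119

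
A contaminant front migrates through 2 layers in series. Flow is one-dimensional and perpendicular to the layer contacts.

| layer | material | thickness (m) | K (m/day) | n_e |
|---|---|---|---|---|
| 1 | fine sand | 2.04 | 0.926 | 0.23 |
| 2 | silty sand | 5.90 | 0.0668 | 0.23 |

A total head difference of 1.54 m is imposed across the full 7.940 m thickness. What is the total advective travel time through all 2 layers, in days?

With flow normal to the layers, continuity requires the same specific discharge q through every layer.
Σ(b_i/K_i) = 2.04/0.926 + 5.90/0.0668 = 90.53 d.
q = Δh / Σ(b_i/K_i) = 1.54 / 90.53 = 0.01701 m/day.
In each layer the seepage velocity is v_i = q/n_i, so the layer transit time is t_i = b_i·n_i / q:
  layer 1 (fine sand): t_1 = 2.04 × 0.23 / 0.01701 = 27.58 d
  layer 2 (silty sand): t_2 = 5.90 × 0.23 / 0.01701 = 79.77 d
Total t = Σ t_i = 107.4 days.

107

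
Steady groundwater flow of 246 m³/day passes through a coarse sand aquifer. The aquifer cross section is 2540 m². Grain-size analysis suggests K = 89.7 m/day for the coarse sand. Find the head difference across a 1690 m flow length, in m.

From Q = K·A·i, i = Q / (K·A) = 246 / (89.70 × 2540) = 0.001080.
Head loss Δh = i · L = 0.001080 × 1690 = 1.825 m.

1.82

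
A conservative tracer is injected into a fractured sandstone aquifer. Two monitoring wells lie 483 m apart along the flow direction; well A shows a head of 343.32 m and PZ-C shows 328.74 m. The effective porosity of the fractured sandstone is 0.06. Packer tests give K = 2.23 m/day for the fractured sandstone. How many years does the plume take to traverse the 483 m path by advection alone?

1.18

Hydraulic gradient i = (343.32 − 328.74) / 483 = 14.58 / 483 = 0.03019.
Darcy flux q = K · i = 2.230 × 0.03019 = 0.06732 m/day.
Seepage velocity v = q / n_e = 0.06732 / 0.06 = 1.122 m/day.
Travel time t = L / v = 483 / 1.122 = 430.5 days = 1.179 years.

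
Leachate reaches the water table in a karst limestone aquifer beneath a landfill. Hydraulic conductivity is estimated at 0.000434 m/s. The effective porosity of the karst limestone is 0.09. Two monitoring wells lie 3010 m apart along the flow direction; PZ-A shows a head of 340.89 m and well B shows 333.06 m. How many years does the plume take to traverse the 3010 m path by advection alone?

Convert K: 0.000434 m/s × 86400 = 37.50 m/day.
Hydraulic gradient i = (340.89 − 333.06) / 3010 = 7.83 / 3010 = 0.002601.
Darcy flux q = K · i = 37.50 × 0.002601 = 0.09754 m/day.
Seepage velocity v = q / n_e = 0.09754 / 0.09 = 1.084 m/day.
Travel time t = L / v = 3010 / 1.084 = 2777 days = 7.604 years.

7.60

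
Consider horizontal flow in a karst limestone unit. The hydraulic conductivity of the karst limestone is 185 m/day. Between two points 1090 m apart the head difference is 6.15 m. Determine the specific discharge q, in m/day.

Hydraulic gradient i = Δh / L = 6.15 / 1090 = 0.005642.
Specific discharge q = K · i = 185.0 × 0.005642 = 1.044 m/day.

1.04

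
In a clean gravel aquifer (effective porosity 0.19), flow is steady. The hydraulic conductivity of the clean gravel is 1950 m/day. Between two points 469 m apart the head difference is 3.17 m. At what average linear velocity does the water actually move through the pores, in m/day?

Hydraulic gradient i = Δh / L = 3.17 / 469 = 0.006759.
Darcy flux q = K · i = 1950 × 0.006759 = 13.18 m/day.
Seepage velocity v = q / n_e = 13.18 / 0.19 = 69.37 m/day.

69.4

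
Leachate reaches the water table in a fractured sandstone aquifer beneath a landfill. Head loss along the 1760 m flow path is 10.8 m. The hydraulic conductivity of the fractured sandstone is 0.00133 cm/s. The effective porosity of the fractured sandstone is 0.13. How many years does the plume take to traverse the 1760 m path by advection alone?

88.8

Convert K: 0.00133 cm/s × 864 = 1.149 m/day.
Hydraulic gradient i = Δh / L = 10.8 / 1760 = 0.006136.
Darcy flux q = K · i = 1.149 × 0.006136 = 0.007051 m/day.
Seepage velocity v = q / n_e = 0.007051 / 0.13 = 0.05424 m/day.
Travel time t = L / v = 1760 / 0.05424 = 32447 days = 88.84 years.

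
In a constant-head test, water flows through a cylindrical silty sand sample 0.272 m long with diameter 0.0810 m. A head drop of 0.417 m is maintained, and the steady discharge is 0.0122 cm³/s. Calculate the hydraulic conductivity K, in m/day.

0.133

Cross-sectional area A = π·(d/2)² = π × (0.0810/2)² = 0.005153 m².
Convert discharge: 0.0122 cm³/s = 1.220e-08 m³/s.
Darcy's law rearranged: K = Q·L / (A·Δh) = 1.220e-08 × 0.272 / (0.005153 × 0.417) = 1.544e-06 m/s = 0.1334 m/day.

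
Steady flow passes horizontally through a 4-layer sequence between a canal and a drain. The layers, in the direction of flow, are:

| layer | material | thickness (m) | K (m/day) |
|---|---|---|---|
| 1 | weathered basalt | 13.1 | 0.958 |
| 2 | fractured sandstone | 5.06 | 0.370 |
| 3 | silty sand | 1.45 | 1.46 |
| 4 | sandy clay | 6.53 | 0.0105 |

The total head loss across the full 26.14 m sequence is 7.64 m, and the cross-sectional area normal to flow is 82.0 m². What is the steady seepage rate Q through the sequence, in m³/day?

0.963

Flow is perpendicular to layering, so the layers act in series and the equivalent K is the thickness-weighted harmonic mean.
Total thickness L = 13.1 + 5.06 + 1.45 + 6.53 = 26.14 m.
Σ(b_i/K_i) = 13.1/0.958 + 5.06/0.370 + 1.45/1.46 + 6.53/0.0105 = 650.2 d.
K_eq = L / Σ(b_i/K_i) = 26.14 / 650.2 = 0.04020 m/day.
Q = K_eq · A · (Δh/L) = 0.04020 × 82.0 × (7.64/26.14) = 0.9634 m³/day.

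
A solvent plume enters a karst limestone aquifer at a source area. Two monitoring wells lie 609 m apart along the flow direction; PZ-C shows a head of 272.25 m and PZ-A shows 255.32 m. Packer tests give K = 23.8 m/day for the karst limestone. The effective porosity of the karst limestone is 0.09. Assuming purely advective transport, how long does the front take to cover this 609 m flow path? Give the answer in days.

82.8

Hydraulic gradient i = (272.25 − 255.32) / 609 = 16.93 / 609 = 0.02780.
Darcy flux q = K · i = 23.80 × 0.02780 = 0.6616 m/day.
Seepage velocity v = q / n_e = 0.6616 / 0.09 = 7.351 m/day.
Travel time t = L / v = 609 / 7.351 = 82.84 days.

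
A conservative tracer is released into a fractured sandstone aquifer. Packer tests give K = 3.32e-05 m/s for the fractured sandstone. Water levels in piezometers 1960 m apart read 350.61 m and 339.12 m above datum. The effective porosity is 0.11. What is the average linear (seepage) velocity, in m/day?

Convert K: 3.32e-05 m/s × 86400 = 2.868 m/day.
Hydraulic gradient i = (350.61 − 339.12) / 1960 = 11.49 / 1960 = 0.005862.
Darcy flux q = K · i = 2.868 × 0.005862 = 0.01682 m/day.
Seepage velocity v = q / n_e = 0.01682 / 0.11 = 0.1529 m/day.

0.153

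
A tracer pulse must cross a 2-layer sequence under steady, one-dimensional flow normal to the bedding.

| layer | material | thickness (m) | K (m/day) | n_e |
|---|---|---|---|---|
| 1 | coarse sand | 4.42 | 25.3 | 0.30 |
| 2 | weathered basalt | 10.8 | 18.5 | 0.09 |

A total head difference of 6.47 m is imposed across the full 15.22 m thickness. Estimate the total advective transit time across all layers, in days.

With flow normal to the layers, continuity requires the same specific discharge q through every layer.
Σ(b_i/K_i) = 4.42/25.3 + 10.8/18.5 = 0.7585 d.
q = Δh / Σ(b_i/K_i) = 6.47 / 0.7585 = 8.530 m/day.
In each layer the seepage velocity is v_i = q/n_i, so the layer transit time is t_i = b_i·n_i / q:
  layer 1 (coarse sand): t_1 = 4.42 × 0.30 / 8.530 = 0.1554 d
  layer 2 (weathered basalt): t_2 = 10.8 × 0.09 / 8.530 = 0.1139 d
Total t = Σ t_i = 0.2694 days.

0.269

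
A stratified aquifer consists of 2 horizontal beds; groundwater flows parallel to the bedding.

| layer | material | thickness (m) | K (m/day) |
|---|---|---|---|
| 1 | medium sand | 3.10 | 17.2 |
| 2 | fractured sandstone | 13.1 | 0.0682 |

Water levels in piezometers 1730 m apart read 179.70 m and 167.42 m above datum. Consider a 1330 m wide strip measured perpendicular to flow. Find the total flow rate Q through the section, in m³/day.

512

Flow is parallel to layering, so each bed carries its own Darcy discharge and the transmissivities add.
Σ(K_i·b_i) = 17.2×3.10 + 0.0682×13.1 = 54.21 m²/day.
Hydraulic gradient i = (179.70 − 167.42) / 1730 = 12.28 / 1730 = 0.007098.
Q = Σ(K_i·b_i) · W · i = 54.21 × 1330 × 0.007098 = 511.8 m³/day.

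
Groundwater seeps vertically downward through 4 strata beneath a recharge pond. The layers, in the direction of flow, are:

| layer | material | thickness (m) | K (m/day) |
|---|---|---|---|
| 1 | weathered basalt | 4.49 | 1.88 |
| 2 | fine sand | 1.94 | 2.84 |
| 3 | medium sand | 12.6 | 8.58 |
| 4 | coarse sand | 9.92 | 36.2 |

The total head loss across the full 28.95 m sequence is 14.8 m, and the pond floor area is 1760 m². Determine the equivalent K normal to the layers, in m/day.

6.01

Flow is perpendicular to layering, so the layers act in series and the equivalent K is the thickness-weighted harmonic mean.
Total thickness L = 4.49 + 1.94 + 12.6 + 9.92 = 28.95 m.
Σ(b_i/K_i) = 4.49/1.88 + 1.94/2.84 + 12.6/8.58 + 9.92/36.2 = 4.814 d.
K_eq = L / Σ(b_i/K_i) = 28.95 / 4.814 = 6.014 m/day.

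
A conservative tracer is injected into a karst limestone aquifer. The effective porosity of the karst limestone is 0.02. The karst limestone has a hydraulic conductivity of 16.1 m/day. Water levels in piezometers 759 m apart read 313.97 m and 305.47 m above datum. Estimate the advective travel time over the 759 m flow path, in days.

Hydraulic gradient i = (313.97 − 305.47) / 759 = 8.5 / 759 = 0.01120.
Darcy flux q = K · i = 16.10 × 0.01120 = 0.1803 m/day.
Seepage velocity v = q / n_e = 0.1803 / 0.02 = 9.015 m/day.
Travel time t = L / v = 759 / 9.015 = 84.19 days.

84.2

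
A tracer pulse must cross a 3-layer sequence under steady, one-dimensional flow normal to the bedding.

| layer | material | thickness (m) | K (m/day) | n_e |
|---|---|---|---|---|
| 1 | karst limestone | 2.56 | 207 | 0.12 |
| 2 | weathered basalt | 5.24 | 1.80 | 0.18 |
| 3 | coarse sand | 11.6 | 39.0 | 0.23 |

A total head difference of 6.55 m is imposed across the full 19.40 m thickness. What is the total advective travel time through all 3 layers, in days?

With flow normal to the layers, continuity requires the same specific discharge q through every layer.
Σ(b_i/K_i) = 2.56/207 + 5.24/1.80 + 11.6/39.0 = 3.221 d.
q = Δh / Σ(b_i/K_i) = 6.55 / 3.221 = 2.034 m/day.
In each layer the seepage velocity is v_i = q/n_i, so the layer transit time is t_i = b_i·n_i / q:
  layer 1 (karst limestone): t_1 = 2.56 × 0.12 / 2.034 = 0.1511 d
  layer 2 (weathered basalt): t_2 = 5.24 × 0.18 / 2.034 = 0.4638 d
  layer 3 (coarse sand): t_3 = 11.6 × 0.23 / 2.034 = 1.312 d
Total t = Σ t_i = 1.927 days.

1.93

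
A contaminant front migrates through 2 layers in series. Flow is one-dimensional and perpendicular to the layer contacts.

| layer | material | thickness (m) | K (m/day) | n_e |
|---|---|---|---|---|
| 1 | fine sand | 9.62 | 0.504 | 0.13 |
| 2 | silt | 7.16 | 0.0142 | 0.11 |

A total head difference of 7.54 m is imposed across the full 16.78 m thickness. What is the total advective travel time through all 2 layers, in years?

With flow normal to the layers, continuity requires the same specific discharge q through every layer.
Σ(b_i/K_i) = 9.62/0.504 + 7.16/0.0142 = 523.3 d.
q = Δh / Σ(b_i/K_i) = 7.54 / 523.3 = 0.01441 m/day.
In each layer the seepage velocity is v_i = q/n_i, so the layer transit time is t_i = b_i·n_i / q:
  layer 1 (fine sand): t_1 = 9.62 × 0.13 / 0.01441 = 86.80 d
  layer 2 (silt): t_2 = 7.16 × 0.11 / 0.01441 = 54.66 d
Total t = Σ t_i = 141.5 days = 0.3873 years.

0.387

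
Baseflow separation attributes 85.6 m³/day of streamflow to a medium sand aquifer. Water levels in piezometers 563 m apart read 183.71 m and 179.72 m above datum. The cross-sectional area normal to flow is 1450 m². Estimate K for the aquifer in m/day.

8.33

Hydraulic gradient i = (183.71 − 179.72) / 563 = 3.99 / 563 = 0.007087.
From Q = K·A·i, K = Q / (A·i) = 85.6 / (1450 × 0.007087) = 8.330 m/day.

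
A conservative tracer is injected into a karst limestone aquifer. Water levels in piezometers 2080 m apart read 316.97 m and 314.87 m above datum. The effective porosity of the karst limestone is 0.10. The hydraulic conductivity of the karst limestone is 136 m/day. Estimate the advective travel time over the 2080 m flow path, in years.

4.15

Hydraulic gradient i = (316.97 − 314.87) / 2080 = 2.1 / 2080 = 0.001010.
Darcy flux q = K · i = 136.0 × 0.001010 = 0.1373 m/day.
Seepage velocity v = q / n_e = 0.1373 / 0.10 = 1.373 m/day.
Travel time t = L / v = 2080 / 1.373 = 1515 days = 4.147 years.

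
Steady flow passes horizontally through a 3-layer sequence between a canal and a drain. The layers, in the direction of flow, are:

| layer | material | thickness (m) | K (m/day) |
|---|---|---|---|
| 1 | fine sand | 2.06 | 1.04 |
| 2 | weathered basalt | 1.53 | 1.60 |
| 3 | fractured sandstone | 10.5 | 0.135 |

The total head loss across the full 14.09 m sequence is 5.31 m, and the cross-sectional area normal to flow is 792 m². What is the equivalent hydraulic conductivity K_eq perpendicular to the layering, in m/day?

0.175

Flow is perpendicular to layering, so the layers act in series and the equivalent K is the thickness-weighted harmonic mean.
Total thickness L = 2.06 + 1.53 + 10.5 = 14.09 m.
Σ(b_i/K_i) = 2.06/1.04 + 1.53/1.60 + 10.5/0.135 = 80.71 d.
K_eq = L / Σ(b_i/K_i) = 14.09 / 80.71 = 0.1746 m/day.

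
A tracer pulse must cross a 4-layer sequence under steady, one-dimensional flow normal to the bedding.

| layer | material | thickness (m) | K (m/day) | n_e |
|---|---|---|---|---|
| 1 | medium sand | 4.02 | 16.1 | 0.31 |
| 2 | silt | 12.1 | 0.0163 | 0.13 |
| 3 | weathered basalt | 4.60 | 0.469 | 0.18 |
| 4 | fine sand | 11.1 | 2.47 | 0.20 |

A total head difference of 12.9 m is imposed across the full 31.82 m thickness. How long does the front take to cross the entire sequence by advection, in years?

0.942

With flow normal to the layers, continuity requires the same specific discharge q through every layer.
Σ(b_i/K_i) = 4.02/16.1 + 12.1/0.0163 + 4.60/0.469 + 11.1/2.47 = 756.9 d.
q = Δh / Σ(b_i/K_i) = 12.9 / 756.9 = 0.01704 m/day.
In each layer the seepage velocity is v_i = q/n_i, so the layer transit time is t_i = b_i·n_i / q:
  layer 1 (medium sand): t_1 = 4.02 × 0.31 / 0.01704 = 73.12 d
  layer 2 (silt): t_2 = 12.1 × 0.13 / 0.01704 = 92.29 d
  layer 3 (weathered basalt): t_3 = 4.60 × 0.18 / 0.01704 = 48.58 d
  layer 4 (fine sand): t_4 = 11.1 × 0.20 / 0.01704 = 130.3 d
Total t = Σ t_i = 344.2 days = 0.9425 years.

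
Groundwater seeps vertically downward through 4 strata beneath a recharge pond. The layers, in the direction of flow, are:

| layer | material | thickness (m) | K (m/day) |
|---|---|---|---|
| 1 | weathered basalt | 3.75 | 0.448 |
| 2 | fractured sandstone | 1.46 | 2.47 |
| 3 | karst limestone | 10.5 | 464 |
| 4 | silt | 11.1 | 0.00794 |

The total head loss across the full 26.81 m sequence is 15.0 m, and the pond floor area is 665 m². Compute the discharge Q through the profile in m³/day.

7.09

Flow is perpendicular to layering, so the layers act in series and the equivalent K is the thickness-weighted harmonic mean.
Total thickness L = 3.75 + 1.46 + 10.5 + 11.1 = 26.81 m.
Σ(b_i/K_i) = 3.75/0.448 + 1.46/2.47 + 10.5/464 + 11.1/0.00794 = 1407 d.
K_eq = L / Σ(b_i/K_i) = 26.81 / 1407 = 0.01906 m/day.
Q = K_eq · A · (Δh/L) = 0.01906 × 665 × (15.0/26.81) = 7.090 m³/day.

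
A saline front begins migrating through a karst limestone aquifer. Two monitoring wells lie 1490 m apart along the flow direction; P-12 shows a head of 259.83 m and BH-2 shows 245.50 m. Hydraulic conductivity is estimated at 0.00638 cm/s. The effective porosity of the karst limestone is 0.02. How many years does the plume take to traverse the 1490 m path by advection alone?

1.54

Convert K: 0.00638 cm/s × 864 = 5.512 m/day.
Hydraulic gradient i = (259.83 − 245.50) / 1490 = 14.33 / 1490 = 0.009617.
Darcy flux q = K · i = 5.512 × 0.009617 = 0.05301 m/day.
Seepage velocity v = q / n_e = 0.05301 / 0.02 = 2.651 m/day.
Travel time t = L / v = 1490 / 2.651 = 562.1 days = 1.539 years.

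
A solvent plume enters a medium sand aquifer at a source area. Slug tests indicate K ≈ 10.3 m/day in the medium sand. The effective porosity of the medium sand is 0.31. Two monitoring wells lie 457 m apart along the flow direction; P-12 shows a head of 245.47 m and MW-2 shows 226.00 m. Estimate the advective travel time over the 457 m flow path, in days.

323

Hydraulic gradient i = (245.47 − 226.00) / 457 = 19.47 / 457 = 0.04260.
Darcy flux q = K · i = 10.30 × 0.04260 = 0.4388 m/day.
Seepage velocity v = q / n_e = 0.4388 / 0.31 = 1.416 m/day.
Travel time t = L / v = 457 / 1.416 = 322.8 days.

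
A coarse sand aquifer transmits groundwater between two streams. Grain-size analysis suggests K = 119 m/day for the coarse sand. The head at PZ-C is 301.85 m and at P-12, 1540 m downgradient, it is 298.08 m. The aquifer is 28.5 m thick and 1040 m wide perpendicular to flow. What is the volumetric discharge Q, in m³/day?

Cross-sectional area A = 1040 × 28.5 = 29640 m².
Hydraulic gradient i = (301.85 − 298.08) / 1540 = 3.77 / 1540 = 0.002448.
Darcy's law: Q = K · A · i = 119.0 × 29640 × 0.002448 = 8635 m³/day.

8630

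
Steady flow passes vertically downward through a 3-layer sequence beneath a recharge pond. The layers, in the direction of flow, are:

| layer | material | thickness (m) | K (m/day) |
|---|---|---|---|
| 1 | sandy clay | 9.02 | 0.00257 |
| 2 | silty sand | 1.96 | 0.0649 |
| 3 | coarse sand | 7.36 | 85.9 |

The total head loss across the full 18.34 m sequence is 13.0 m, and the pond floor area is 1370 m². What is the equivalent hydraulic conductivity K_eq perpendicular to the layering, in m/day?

0.00518

Flow is perpendicular to layering, so the layers act in series and the equivalent K is the thickness-weighted harmonic mean.
Total thickness L = 9.02 + 1.96 + 7.36 = 18.34 m.
Σ(b_i/K_i) = 9.02/0.00257 + 1.96/0.0649 + 7.36/85.9 = 3540 d.
K_eq = L / Σ(b_i/K_i) = 18.34 / 3540 = 0.005181 m/day.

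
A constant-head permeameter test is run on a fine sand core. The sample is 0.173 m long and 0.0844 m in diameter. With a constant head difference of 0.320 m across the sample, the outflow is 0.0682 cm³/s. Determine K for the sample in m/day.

0.569

Cross-sectional area A = π·(d/2)² = π × (0.0844/2)² = 0.005595 m².
Convert discharge: 0.0682 cm³/s = 6.820e-08 m³/s.
Darcy's law rearranged: K = Q·L / (A·Δh) = 6.820e-08 × 0.173 / (0.005595 × 0.320) = 6.590e-06 m/s = 0.5694 m/day.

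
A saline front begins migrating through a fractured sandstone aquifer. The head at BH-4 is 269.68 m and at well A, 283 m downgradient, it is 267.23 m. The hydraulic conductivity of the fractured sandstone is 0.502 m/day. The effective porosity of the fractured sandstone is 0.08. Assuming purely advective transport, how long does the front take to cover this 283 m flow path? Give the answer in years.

14.3

Hydraulic gradient i = (269.68 − 267.23) / 283 = 2.45 / 283 = 0.008657.
Darcy flux q = K · i = 0.5020 × 0.008657 = 0.004346 m/day.
Seepage velocity v = q / n_e = 0.004346 / 0.08 = 0.05432 m/day.
Travel time t = L / v = 283 / 0.05432 = 5209 days = 14.26 years.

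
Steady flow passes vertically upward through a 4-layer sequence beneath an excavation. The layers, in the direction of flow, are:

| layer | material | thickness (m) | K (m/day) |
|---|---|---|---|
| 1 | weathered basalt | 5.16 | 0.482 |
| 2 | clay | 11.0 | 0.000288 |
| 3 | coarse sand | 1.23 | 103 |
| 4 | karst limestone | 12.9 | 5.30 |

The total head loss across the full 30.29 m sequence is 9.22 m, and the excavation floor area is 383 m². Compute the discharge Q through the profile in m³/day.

Flow is perpendicular to layering, so the layers act in series and the equivalent K is the thickness-weighted harmonic mean.
Total thickness L = 5.16 + 11.0 + 1.23 + 12.9 = 30.29 m.
Σ(b_i/K_i) = 5.16/0.482 + 11.0/0.000288 + 1.23/103 + 12.9/5.30 = 38208 d.
K_eq = L / Σ(b_i/K_i) = 30.29 / 38208 = 0.0007928 m/day.
Q = K_eq · A · (Δh/L) = 0.0007928 × 383 × (9.22/30.29) = 0.09242 m³/day.

0.0924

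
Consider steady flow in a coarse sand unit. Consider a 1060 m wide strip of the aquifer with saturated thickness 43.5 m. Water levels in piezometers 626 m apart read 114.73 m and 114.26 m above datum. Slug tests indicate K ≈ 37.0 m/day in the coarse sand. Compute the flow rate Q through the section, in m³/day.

1280

Cross-sectional area A = 1060 × 43.5 = 46110 m².
Hydraulic gradient i = (114.73 − 114.26) / 626 = 0.47 / 626 = 0.0007508.
Darcy's law: Q = K · A · i = 37.00 × 46110 × 0.0007508 = 1281 m³/day.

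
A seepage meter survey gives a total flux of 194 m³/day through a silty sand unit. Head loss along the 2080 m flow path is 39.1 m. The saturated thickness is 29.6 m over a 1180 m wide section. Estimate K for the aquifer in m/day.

Cross-sectional area A = 1180 × 29.6 = 34928 m².
Hydraulic gradient i = Δh / L = 39.1 / 2080 = 0.01880.
From Q = K·A·i, K = Q / (A·i) = 194 / (34928 × 0.01880) = 0.2955 m/day.

0.295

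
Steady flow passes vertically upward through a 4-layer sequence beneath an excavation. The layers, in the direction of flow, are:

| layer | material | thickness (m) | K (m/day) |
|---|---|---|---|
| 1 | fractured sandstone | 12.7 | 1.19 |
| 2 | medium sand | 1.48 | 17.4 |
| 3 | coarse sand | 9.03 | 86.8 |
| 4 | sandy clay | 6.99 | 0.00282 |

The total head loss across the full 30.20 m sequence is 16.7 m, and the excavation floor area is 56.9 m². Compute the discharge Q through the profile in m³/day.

0.382

Flow is perpendicular to layering, so the layers act in series and the equivalent K is the thickness-weighted harmonic mean.
Total thickness L = 12.7 + 1.48 + 9.03 + 6.99 = 30.20 m.
Σ(b_i/K_i) = 12.7/1.19 + 1.48/17.4 + 9.03/86.8 + 6.99/0.00282 = 2490 d.
K_eq = L / Σ(b_i/K_i) = 30.20 / 2490 = 0.01213 m/day.
Q = K_eq · A · (Δh/L) = 0.01213 × 56.9 × (16.7/30.20) = 0.3817 m³/day.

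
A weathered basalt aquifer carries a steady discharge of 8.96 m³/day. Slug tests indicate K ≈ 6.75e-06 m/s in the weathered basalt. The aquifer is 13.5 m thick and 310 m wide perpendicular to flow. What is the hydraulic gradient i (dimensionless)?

Convert K: 6.75e-06 m/s × 86400 = 0.5832 m/day.
Cross-sectional area A = 310 × 13.5 = 4185 m².
From Q = K·A·i, i = Q / (K·A) = 8.96 / (0.5832 × 4185) = 0.003671.

0.00367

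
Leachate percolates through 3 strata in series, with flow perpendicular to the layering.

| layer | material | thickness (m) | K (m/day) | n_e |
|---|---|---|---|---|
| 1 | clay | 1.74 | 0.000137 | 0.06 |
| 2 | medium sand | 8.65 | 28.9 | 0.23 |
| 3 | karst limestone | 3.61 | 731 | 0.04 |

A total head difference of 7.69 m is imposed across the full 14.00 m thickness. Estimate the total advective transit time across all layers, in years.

With flow normal to the layers, continuity requires the same specific discharge q through every layer.
Σ(b_i/K_i) = 1.74/0.000137 + 8.65/28.9 + 3.61/731 = 12701 d.
q = Δh / Σ(b_i/K_i) = 7.69 / 12701 = 0.0006055 m/day.
In each layer the seepage velocity is v_i = q/n_i, so the layer transit time is t_i = b_i·n_i / q:
  layer 1 (clay): t_1 = 1.74 × 0.06 / 0.0006055 = 172.4 d
  layer 2 (medium sand): t_2 = 8.65 × 0.23 / 0.0006055 = 3286 d
  layer 3 (karst limestone): t_3 = 3.61 × 0.04 / 0.0006055 = 238.5 d
Total t = Σ t_i = 3697 days = 10.12 years.

10.1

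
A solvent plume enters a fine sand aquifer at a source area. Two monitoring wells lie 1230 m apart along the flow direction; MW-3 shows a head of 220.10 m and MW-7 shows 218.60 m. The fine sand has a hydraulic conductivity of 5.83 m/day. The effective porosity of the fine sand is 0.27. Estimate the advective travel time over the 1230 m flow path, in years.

Hydraulic gradient i = (220.10 − 218.60) / 1230 = 1.5 / 1230 = 0.001220.
Darcy flux q = K · i = 5.830 × 0.001220 = 0.007110 m/day.
Seepage velocity v = q / n_e = 0.007110 / 0.27 = 0.02633 m/day.
Travel time t = L / v = 1230 / 0.02633 = 46710 days = 127.9 years.

128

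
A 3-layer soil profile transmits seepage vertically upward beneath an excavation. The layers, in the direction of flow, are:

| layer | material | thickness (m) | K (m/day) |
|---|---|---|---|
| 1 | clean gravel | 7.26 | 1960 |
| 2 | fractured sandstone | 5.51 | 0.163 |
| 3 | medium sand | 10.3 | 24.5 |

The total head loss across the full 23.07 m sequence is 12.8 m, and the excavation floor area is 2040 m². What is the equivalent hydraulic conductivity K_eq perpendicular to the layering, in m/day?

Flow is perpendicular to layering, so the layers act in series and the equivalent K is the thickness-weighted harmonic mean.
Total thickness L = 7.26 + 5.51 + 10.3 = 23.07 m.
Σ(b_i/K_i) = 7.26/1960 + 5.51/0.163 + 10.3/24.5 = 34.23 d.
K_eq = L / Σ(b_i/K_i) = 23.07 / 34.23 = 0.6740 m/day.

0.674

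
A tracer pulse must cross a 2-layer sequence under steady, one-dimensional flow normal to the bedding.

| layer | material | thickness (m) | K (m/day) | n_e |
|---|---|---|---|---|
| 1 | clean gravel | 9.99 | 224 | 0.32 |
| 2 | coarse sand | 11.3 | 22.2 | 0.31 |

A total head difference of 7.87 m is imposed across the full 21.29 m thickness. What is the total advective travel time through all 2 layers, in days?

0.471

With flow normal to the layers, continuity requires the same specific discharge q through every layer.
Σ(b_i/K_i) = 9.99/224 + 11.3/22.2 = 0.5536 d.
q = Δh / Σ(b_i/K_i) = 7.87 / 0.5536 = 14.22 m/day.
In each layer the seepage velocity is v_i = q/n_i, so the layer transit time is t_i = b_i·n_i / q:
  layer 1 (clean gravel): t_1 = 9.99 × 0.32 / 14.22 = 0.2249 d
  layer 2 (coarse sand): t_2 = 11.3 × 0.31 / 14.22 = 0.2464 d
Total t = Σ t_i = 0.4713 days.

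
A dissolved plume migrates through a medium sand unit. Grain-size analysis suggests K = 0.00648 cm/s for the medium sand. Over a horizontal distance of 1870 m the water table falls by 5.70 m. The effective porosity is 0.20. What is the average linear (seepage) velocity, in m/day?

Convert K: 0.00648 cm/s × 864 = 5.599 m/day.
Hydraulic gradient i = Δh / L = 5.70 / 1870 = 0.003048.
Darcy flux q = K · i = 5.599 × 0.003048 = 0.01707 m/day.
Seepage velocity v = q / n_e = 0.01707 / 0.20 = 0.08533 m/day.

0.0853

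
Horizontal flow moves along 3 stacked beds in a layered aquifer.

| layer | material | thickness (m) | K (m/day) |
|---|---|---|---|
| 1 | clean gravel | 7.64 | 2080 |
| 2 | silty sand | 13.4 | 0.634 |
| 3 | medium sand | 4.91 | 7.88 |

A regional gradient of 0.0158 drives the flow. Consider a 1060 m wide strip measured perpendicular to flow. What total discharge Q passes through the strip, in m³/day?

267000

Flow is parallel to layering, so each bed carries its own Darcy discharge and the transmissivities add.
Σ(K_i·b_i) = 2080×7.64 + 0.634×13.4 + 7.88×4.91 = 15938 m²/day.
Hydraulic gradient i = 0.0158.
Q = Σ(K_i·b_i) · W · i = 15938 × 1060 × 0.01580 = 2.669e+05 m³/day.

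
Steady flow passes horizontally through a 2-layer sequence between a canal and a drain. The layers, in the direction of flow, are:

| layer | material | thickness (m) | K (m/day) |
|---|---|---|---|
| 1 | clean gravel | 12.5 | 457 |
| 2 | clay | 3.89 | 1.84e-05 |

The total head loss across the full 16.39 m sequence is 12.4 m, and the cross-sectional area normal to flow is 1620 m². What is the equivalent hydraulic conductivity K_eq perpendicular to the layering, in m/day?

Flow is perpendicular to layering, so the layers act in series and the equivalent K is the thickness-weighted harmonic mean.
Total thickness L = 12.5 + 3.89 = 16.39 m.
Σ(b_i/K_i) = 12.5/457 + 3.89/1.84e-05 = 2.114e+05 d.
K_eq = L / Σ(b_i/K_i) = 16.39 / 2.114e+05 = 7.753e-05 m/day.

7.75e-05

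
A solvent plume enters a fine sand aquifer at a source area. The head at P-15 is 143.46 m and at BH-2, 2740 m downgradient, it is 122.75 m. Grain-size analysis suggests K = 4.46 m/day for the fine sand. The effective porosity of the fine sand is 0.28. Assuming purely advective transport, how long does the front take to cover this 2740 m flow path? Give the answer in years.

62.3

Hydraulic gradient i = (143.46 − 122.75) / 2740 = 20.71 / 2740 = 0.007558.
Darcy flux q = K · i = 4.460 × 0.007558 = 0.03371 m/day.
Seepage velocity v = q / n_e = 0.03371 / 0.28 = 0.1204 m/day.
Travel time t = L / v = 2740 / 0.1204 = 22759 days = 62.31 years.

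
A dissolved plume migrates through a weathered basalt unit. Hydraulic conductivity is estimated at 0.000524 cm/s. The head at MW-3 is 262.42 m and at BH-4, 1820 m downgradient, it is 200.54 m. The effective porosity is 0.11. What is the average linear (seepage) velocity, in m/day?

Convert K: 0.000524 cm/s × 864 = 0.4527 m/day.
Hydraulic gradient i = (262.42 − 200.54) / 1820 = 61.88 / 1820 = 0.03400.
Darcy flux q = K · i = 0.4527 × 0.03400 = 0.01539 m/day.
Seepage velocity v = q / n_e = 0.01539 / 0.11 = 0.1399 m/day.

0.140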